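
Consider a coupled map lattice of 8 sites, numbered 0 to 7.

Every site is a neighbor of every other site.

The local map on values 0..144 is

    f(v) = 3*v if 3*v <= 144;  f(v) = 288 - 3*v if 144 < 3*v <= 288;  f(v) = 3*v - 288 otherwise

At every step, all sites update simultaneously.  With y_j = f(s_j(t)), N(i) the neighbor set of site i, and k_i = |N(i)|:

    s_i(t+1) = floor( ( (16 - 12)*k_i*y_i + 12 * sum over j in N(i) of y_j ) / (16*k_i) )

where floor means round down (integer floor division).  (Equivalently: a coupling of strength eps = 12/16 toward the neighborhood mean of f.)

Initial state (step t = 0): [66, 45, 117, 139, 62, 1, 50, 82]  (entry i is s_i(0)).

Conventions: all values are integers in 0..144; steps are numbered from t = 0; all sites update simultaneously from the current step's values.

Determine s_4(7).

Answer: s_4(7) = 135

Derivation:
t=0: [66, 45, 117, 139, 62, 1, 50, 82]
t=1: [88, 94, 84, 93, 89, 75, 94, 81]
t=2: [25, 23, 27, 23, 25, 31, 23, 28]
t=3: [76, 75, 77, 75, 76, 79, 75, 77]
t=4: [59, 59, 58, 59, 59, 58, 59, 58]
t=5: [111, 111, 112, 111, 111, 112, 111, 112]
t=6: [45, 45, 46, 45, 45, 46, 45, 46]
t=7: [135, 135, 136, 135, 135, 136, 135, 136]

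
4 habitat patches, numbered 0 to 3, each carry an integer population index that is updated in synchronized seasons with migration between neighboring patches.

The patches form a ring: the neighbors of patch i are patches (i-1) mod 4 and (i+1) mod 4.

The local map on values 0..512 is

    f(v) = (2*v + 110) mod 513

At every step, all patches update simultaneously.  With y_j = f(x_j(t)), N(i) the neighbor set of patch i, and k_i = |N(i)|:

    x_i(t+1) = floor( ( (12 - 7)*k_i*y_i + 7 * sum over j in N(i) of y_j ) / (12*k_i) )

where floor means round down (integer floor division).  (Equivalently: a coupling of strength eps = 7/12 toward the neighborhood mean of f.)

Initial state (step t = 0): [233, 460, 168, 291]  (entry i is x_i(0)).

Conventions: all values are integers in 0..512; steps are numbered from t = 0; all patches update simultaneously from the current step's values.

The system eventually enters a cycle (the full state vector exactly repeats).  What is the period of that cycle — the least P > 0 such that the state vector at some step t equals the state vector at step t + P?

Answer: 18
Key observation: The state at step 70, [139, 139, 139, 139], reappears at step 88 — and no state repeats earlier — so the cycle the system enters has period 18.

Derivation:
t=0: [233, 460, 168, 291]
t=1: [79, 150, 239, 223]
t=2: [243, 270, 163, 117]
t=3: [174, 208, 321, 294]
t=4: [248, 208, 157, 280]
t=5: [88, 156, 226, 216]
t=6: [250, 273, 151, 109]
t=7: [177, 208, 309, 285]
t=8: [245, 203, 142, 267]
t=9: [75, 141, 203, 194]
t=10: [367, 240, 260, 284]
t=11: [208, 162, 119, 199]
t=12: [280, 286, 419, 316]
t=13: [181, 243, 297, 268]
t=14: [259, 227, 142, 248]
t=15: [89, 169, 206, 187]
t=16: [391, 273, 275, 288]
t=17: [250, 213, 153, 225]
t=18: [60, 159, 193, 169]
t=19: [351, 390, 462, 398]
t=20: [349, 246, 227, 253]
t=21: [178, 138, 77, 143]
t=22: [422, 373, 338, 377]
t=23: [386, 351, 316, 354]
t=24: [329, 299, 271, 301]
t=25: [221, 196, 172, 197]
t=26: [309, 352, 482, 353]
t=27: [265, 202, 196, 202]
t=28: [53, 183, 209, 183]
t=29: [367, 265, 283, 265]
t=30: [212, 197, 142, 197]
t=31: [302, 331, 458, 331]
t=32: [234, 166, 151, 166]
t=33: [284, 323, 429, 323]
t=34: [210, 282, 331, 282]
t=35: [101, 147, 201, 147]
t=36: [365, 408, 449, 408]
t=37: [377, 411, 447, 411]
t=38: [390, 420, 449, 420]
t=39: [412, 436, 461, 436]
t=40: [449, 319, 276, 319]
t=41: [343, 285, 199, 285]
t=42: [215, 300, 309, 300]
t=43: [126, 152, 204, 152]
t=44: [392, 279, 243, 279]
t=45: [249, 199, 125, 199]
t=46: [335, 344, 446, 344]
t=47: [277, 339, 370, 339]
t=48: [223, 256, 300, 256]
t=49: [81, 115, 145, 115]
t=50: [311, 337, 365, 337]
t=51: [249, 272, 294, 272]
t=52: [121, 140, 159, 140]
t=53: [374, 390, 405, 390]
t=54: [363, 376, 389, 376]
t=55: [338, 349, 359, 349]
t=56: [285, 294, 303, 294]
t=57: [177, 185, 192, 185]
t=58: [473, 479, 485, 479]
t=59: [37, 42, 47, 42]
t=60: [189, 194, 198, 194]
t=61: [493, 497, 501, 497]
t=62: [74, 78, 81, 78]
t=63: [262, 265, 268, 265]
t=64: [124, 127, 129, 127]
t=65: [361, 363, 365, 363]
t=66: [321, 323, 324, 323]
t=67: [241, 242, 243, 242]
t=68: [80, 81, 81, 81]
t=69: [271, 271, 272, 271]
t=70: [139, 139, 139, 139]
t=71: [388, 388, 388, 388]
t=72: [373, 373, 373, 373]
t=73: [343, 343, 343, 343]
t=74: [283, 283, 283, 283]
t=75: [163, 163, 163, 163]
t=76: [436, 436, 436, 436]
t=77: [469, 469, 469, 469]
t=78: [22, 22, 22, 22]
t=79: [154, 154, 154, 154]
t=80: [418, 418, 418, 418]
t=81: [433, 433, 433, 433]
t=82: [463, 463, 463, 463]
t=83: [10, 10, 10, 10]
t=84: [130, 130, 130, 130]
t=85: [370, 370, 370, 370]
t=86: [337, 337, 337, 337]
t=87: [271, 271, 271, 271]
t=88: [139, 139, 139, 139]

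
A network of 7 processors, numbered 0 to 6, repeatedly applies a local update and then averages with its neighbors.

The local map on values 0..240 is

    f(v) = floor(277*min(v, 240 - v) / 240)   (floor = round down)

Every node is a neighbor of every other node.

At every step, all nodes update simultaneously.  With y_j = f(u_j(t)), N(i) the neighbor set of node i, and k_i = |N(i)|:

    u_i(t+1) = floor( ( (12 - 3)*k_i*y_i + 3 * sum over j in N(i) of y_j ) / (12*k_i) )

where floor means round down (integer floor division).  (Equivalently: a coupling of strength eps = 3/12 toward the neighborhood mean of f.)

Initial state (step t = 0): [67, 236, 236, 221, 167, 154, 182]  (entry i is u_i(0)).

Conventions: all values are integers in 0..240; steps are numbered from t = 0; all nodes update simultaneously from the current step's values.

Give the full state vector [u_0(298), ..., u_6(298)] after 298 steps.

Simulating step by step:
t=0: [67, 236, 236, 221, 167, 154, 182]
t=1: [69, 17, 17, 29, 74, 84, 61]
t=2: [72, 30, 30, 40, 76, 84, 66]
t=3: [77, 43, 43, 51, 80, 87, 72]
t=4: [83, 56, 56, 62, 86, 92, 80]
t=5: [91, 69, 69, 74, 94, 99, 89]
t=6: [102, 83, 83, 88, 104, 108, 100]
t=7: [114, 99, 99, 103, 116, 119, 113]
t=8: [129, 117, 117, 120, 130, 133, 128]
t=9: [128, 133, 133, 135, 127, 125, 129]
t=10: [128, 124, 124, 122, 129, 130, 127]
t=11: [129, 132, 132, 134, 128, 127, 130]
t=12: [127, 124, 124, 123, 128, 128, 126]
t=13: [130, 132, 132, 133, 129, 129, 131]
t=14: [125, 124, 124, 123, 127, 127, 125]
t=15: [132, 132, 132, 134, 130, 130, 132]
t=16: [124, 124, 124, 122, 125, 125, 124]
t=17: [133, 133, 133, 135, 132, 132, 133]
t=18: [123, 123, 123, 121, 123, 123, 123]
t=19: [135, 135, 135, 136, 135, 135, 135]
t=20: [120, 120, 120, 120, 120, 120, 120]
t=21: [138, 138, 138, 138, 138, 138, 138]
t=22: [117, 117, 117, 117, 117, 117, 117]
t=23: [135, 135, 135, 135, 135, 135, 135]
t=24: [121, 121, 121, 121, 121, 121, 121]
t=25: [137, 137, 137, 137, 137, 137, 137]
t=26: [118, 118, 118, 118, 118, 118, 118]
t=27: [136, 136, 136, 136, 136, 136, 136]
t=28: [120, 120, 120, 120, 120, 120, 120]

Answer: [118, 118, 118, 118, 118, 118, 118]
Key observation: The state at step 20, [120, 120, 120, 120, 120, 120, 120], reappears at step 28: the system is in a cycle of period 8 from step 20 on.  Therefore the state at step 298 equals the state at step 20 + ((298 - 20) mod 8) = 26, which is [118, 118, 118, 118, 118, 118, 118].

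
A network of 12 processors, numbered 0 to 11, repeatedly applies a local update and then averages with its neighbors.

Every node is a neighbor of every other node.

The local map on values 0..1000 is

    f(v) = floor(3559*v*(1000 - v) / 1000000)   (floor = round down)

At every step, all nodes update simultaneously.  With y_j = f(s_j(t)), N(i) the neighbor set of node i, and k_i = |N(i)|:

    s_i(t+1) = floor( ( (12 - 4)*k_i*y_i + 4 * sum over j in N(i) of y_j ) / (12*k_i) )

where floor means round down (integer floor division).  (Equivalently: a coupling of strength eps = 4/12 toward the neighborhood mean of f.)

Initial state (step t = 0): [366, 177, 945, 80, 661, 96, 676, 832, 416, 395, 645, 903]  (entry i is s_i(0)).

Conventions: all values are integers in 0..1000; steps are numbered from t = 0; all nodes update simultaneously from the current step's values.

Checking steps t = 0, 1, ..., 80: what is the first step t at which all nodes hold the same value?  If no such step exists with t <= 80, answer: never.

Simulating step by step:
t=0: [366, 177, 945, 80, 661, 96, 676, 832, 416, 395, 645, 903]  (not all equal)
t=1: [737, 542, 329, 378, 719, 408, 708, 528, 762, 753, 730, 410]  (not all equal)
t=2: [719, 842, 780, 812, 738, 827, 748, 844, 691, 701, 726, 827]  (not all equal)
t=3: [681, 525, 612, 569, 662, 548, 650, 522, 707, 698, 674, 548]  (not all equal)
t=4: [791, 864, 837, 854, 806, 860, 814, 865, 769, 777, 797, 860]  (not all equal)
t=5: [559, 451, 494, 467, 539, 457, 527, 449, 587, 577, 551, 457]  (not all equal)
t=6: [878, 880, 885, 883, 882, 881, 884, 879, 868, 872, 879, 881]  (not all equal)
t=7: [379, 375, 367, 370, 372, 374, 368, 377, 396, 389, 377, 374]  (not all equal)
t=8: [836, 834, 829, 831, 832, 833, 829, 834, 845, 841, 834, 833]  (not all equal)
t=9: [488, 491, 499, 496, 495, 493, 499, 491, 475, 481, 491, 493]  (not all equal)
t=10: [888, 888, 888, 888, 888, 888, 888, 888, 887, 888, 888, 888]  (not all equal)
t=11: [353, 353, 353, 353, 353, 353, 353, 353, 355, 353, 353, 353]  (not all equal)
t=12: [812, 812, 812, 812, 812, 812, 812, 812, 813, 812, 812, 812]  (not all equal)
t=13: [542, 542, 542, 542, 542, 542, 542, 542, 541, 542, 542, 542]  (not all equal)
t=14: [883, 883, 883, 883, 883, 883, 883, 883, 883, 883, 883, 883]  (all equal)

Answer: 14
Key observation: Synchronization is absorbing here: once all nodes are equal they stay equal, and step 14 is the first all-equal step.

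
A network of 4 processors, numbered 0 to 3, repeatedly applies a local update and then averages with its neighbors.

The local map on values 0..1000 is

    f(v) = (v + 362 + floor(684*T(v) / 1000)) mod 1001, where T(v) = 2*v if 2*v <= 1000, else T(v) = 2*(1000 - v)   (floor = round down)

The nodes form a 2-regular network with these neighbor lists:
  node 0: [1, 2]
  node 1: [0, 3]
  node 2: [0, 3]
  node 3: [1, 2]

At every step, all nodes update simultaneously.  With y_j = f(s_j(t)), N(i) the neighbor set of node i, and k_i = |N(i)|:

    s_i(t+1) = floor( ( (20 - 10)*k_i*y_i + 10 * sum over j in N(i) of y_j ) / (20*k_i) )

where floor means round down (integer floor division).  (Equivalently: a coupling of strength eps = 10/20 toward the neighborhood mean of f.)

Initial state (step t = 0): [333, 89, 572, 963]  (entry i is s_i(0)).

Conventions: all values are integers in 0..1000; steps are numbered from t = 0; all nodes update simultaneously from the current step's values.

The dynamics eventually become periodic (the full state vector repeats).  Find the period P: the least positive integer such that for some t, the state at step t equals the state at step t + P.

Answer: 2
Key observation: The state at step 20, [533, 533, 533, 533], reappears at step 22 — and no state repeats earlier — so the cycle the system enters has period 2.

Derivation:
t=0: [333, 89, 572, 963]
t=1: [347, 416, 389, 459]
t=2: [248, 330, 298, 380]
t=3: [526, 373, 335, 182]
t=4: [367, 453, 408, 495]
t=5: [305, 407, 354, 456]
t=6: [172, 292, 230, 350]
t=7: [624, 265, 692, 334]
t=8: [615, 657, 399, 441]
t=9: [449, 470, 379, 400]
t=10: [394, 419, 312, 336]
t=11: [259, 288, 161, 191]
t=12: [683, 468, 818, 603]
t=13: [462, 480, 459, 477]
t=14: [463, 484, 459, 481]
t=15: [467, 492, 462, 488]
t=16: [478, 508, 473, 503]
t=17: [501, 529, 499, 527]
t=18: [541, 536, 540, 536]
t=19: [529, 530, 530, 530]
t=20: [533, 533, 533, 533]
t=21: [532, 532, 532, 532]
t=22: [533, 533, 533, 533]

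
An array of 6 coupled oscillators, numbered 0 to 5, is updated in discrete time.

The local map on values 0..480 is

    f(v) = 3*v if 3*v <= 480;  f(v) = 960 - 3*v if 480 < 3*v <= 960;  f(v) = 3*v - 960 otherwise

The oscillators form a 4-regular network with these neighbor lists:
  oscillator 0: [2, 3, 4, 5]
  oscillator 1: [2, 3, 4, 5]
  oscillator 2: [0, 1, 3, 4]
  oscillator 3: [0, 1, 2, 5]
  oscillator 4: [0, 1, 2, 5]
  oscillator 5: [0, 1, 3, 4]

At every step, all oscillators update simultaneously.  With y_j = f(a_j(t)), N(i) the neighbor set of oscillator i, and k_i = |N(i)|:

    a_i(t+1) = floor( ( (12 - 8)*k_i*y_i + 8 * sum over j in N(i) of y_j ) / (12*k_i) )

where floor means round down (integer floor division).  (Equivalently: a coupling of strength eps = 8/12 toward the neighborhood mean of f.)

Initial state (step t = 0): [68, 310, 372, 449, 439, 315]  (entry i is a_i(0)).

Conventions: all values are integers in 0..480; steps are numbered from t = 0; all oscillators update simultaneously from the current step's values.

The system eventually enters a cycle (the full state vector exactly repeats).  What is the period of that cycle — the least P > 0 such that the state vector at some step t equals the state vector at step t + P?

Simulating step by step:
t=0: [68, 310, 372, 449, 439, 315]
t=1: [220, 162, 215, 196, 186, 168]
t=2: [357, 415, 363, 381, 391, 410]
t=3: [169, 227, 175, 193, 203, 222]
t=4: [394, 336, 389, 370, 360, 342]
t=5: [164, 106, 159, 140, 130, 112]
t=6: [426, 376, 425, 406, 396, 378]
t=7: [268, 218, 267, 248, 238, 220]
t=8: [205, 255, 207, 225, 235, 254]
t=9: [294, 244, 293, 274, 264, 246]
t=10: [127, 177, 129, 147, 157, 176]
t=11: [415, 431, 416, 418, 428, 431]
t=12: [301, 317, 302, 304, 314, 317]
t=13: [40, 24, 40, 37, 27, 25]
t=14: [104, 88, 104, 101, 91, 89]
t=15: [296, 280, 296, 293, 283, 281]
t=16: [87, 103, 88, 90, 100, 103]
t=17: [277, 293, 278, 280, 290, 293]
t=18: [112, 96, 112, 109, 99, 97]
t=19: [320, 304, 320, 317, 307, 305]
t=20: [15, 31, 16, 18, 28, 31]
t=21: [61, 77, 62, 64, 74, 77]
t=22: [199, 215, 200, 202, 212, 215]
t=23: [346, 330, 346, 343, 333, 331]
t=24: [62, 46, 62, 59, 49, 47]
t=25: [170, 154, 170, 167, 157, 155]
t=26: [457, 461, 457, 457, 461, 462]
t=27: [415, 419, 415, 415, 419, 420]
t=28: [289, 293, 289, 289, 293, 294]
t=29: [88, 84, 89, 88, 84, 84]
t=30: [260, 256, 261, 260, 256, 256]
t=31: [183, 187, 183, 183, 187, 188]
t=32: [406, 402, 407, 406, 402, 402]
t=33: [254, 250, 255, 254, 250, 250]
t=34: [201, 205, 201, 201, 205, 206]
t=35: [352, 348, 353, 352, 348, 348]
t=36: [92, 88, 93, 92, 88, 88]
t=37: [272, 268, 273, 272, 268, 268]
t=38: [147, 151, 147, 147, 151, 152]
t=39: [445, 449, 445, 445, 449, 450]
t=40: [379, 383, 379, 379, 383, 384]
t=41: [181, 185, 181, 181, 185, 186]
t=42: [412, 408, 413, 412, 408, 408]
t=43: [272, 268, 273, 272, 268, 268]

Answer: 6
Key observation: The state at step 37, [272, 268, 273, 272, 268, 268], reappears at step 43 — and no state repeats earlier — so the cycle the system enters has period 6.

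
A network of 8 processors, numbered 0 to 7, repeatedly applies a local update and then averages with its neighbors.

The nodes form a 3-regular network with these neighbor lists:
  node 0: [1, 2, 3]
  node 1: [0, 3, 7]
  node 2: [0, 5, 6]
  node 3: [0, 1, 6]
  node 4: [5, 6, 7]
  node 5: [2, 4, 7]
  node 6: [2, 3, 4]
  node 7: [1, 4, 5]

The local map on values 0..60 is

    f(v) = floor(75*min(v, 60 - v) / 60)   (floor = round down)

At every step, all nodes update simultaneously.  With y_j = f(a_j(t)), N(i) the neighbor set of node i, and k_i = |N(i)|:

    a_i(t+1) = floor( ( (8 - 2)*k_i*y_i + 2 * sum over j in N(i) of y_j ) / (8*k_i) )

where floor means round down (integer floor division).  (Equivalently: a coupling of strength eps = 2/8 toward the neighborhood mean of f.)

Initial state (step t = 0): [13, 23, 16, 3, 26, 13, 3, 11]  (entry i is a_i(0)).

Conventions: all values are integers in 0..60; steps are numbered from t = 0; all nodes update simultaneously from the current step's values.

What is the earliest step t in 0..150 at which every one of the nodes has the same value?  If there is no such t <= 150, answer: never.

Answer: never
Key observation: The state at step 6 reappears at step 8 — the system is in a cycle of period 2 from step 6 on.  No step 0..8 is synchronized, and the cycle repeats forever, so no step up to 150 (or ever) has all nodes equal.

Derivation:
t=0: [13, 23, 16, 3, 26, 13, 3, 11]  (not all equal)
t=1: [16, 23, 17, 6, 26, 17, 6, 16]  (not all equal)
t=2: [19, 24, 19, 9, 28, 21, 10, 21]  (not all equal)
t=3: [22, 27, 22, 13, 31, 26, 14, 27]  (not all equal)
t=4: [26, 31, 26, 18, 33, 32, 19, 33]  (not all equal)
t=5: [31, 34, 31, 24, 32, 34, 24, 33]  (not all equal)
t=6: [35, 32, 35, 30, 34, 32, 30, 33]  (not all equal)
t=7: [31, 34, 31, 36, 32, 34, 36, 33]  (not all equal)
t=8: [35, 32, 35, 30, 34, 32, 30, 33]  (not all equal)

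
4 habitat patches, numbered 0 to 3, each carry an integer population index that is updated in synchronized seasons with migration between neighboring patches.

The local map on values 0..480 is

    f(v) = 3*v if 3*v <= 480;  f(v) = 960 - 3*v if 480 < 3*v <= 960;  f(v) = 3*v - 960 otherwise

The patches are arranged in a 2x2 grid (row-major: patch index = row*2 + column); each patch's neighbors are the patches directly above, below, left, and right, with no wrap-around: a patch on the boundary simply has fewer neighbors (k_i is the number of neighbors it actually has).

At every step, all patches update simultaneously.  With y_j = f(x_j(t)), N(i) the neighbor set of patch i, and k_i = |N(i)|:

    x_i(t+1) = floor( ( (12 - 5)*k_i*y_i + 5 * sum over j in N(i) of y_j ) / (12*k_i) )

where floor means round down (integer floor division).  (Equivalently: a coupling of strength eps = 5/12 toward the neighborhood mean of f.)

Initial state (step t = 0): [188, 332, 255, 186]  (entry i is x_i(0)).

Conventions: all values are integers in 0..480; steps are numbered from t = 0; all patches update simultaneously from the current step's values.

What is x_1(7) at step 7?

Simulating step by step:
t=0: [188, 332, 255, 186]
t=1: [279, 187, 280, 282]
t=2: [179, 282, 119, 174]
t=3: [344, 245, 387, 353]
t=4: [130, 166, 152, 146]
t=5: [418, 442, 438, 446]
t=6: [321, 353, 346, 370]
t=7: [38, 89, 77, 124]

Answer: x_1(7) = 89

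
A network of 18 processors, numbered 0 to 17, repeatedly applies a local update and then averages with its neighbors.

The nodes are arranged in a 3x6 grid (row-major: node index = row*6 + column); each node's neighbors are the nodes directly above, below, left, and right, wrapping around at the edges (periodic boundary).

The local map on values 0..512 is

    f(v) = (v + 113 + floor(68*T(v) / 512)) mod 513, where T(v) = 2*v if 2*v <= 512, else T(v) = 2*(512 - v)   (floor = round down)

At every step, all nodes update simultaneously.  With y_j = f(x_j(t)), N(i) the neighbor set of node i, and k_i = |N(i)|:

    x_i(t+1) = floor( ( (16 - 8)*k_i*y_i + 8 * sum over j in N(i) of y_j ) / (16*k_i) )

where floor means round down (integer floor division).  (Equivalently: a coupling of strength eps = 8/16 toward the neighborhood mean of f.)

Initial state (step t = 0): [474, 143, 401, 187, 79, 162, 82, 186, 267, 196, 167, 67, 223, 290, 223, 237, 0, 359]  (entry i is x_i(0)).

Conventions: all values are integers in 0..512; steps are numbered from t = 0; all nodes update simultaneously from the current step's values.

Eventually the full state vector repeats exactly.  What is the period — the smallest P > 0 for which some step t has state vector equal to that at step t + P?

Answer: 7
Key observation: The state at step 20, [28, 73, 218, 73, 28, 11, 28, 73, 218, 73, 28, 11, 28, 73, 218, 73, 28, 11], reappears at step 27 — and no state repeats earlier — so the cycle the system enters has period 7.

Derivation:
t=0: [474, 143, 401, 187, 79, 162, 82, 186, 267, 196, 167, 67, 223, 290, 223, 237, 0, 359]
t=1: [194, 261, 200, 301, 244, 284, 236, 350, 364, 371, 272, 269, 356, 409, 366, 358, 239, 383]
t=2: [406, 378, 297, 398, 434, 383, 433, 364, 112, 183, 385, 389, 357, 200, 116, 367, 382, 237]
t=3: [91, 115, 302, 122, 36, 73, 97, 87, 261, 210, 63, 73, 363, 281, 266, 83, 69, 276]
t=4: [201, 301, 411, 286, 187, 232, 199, 285, 409, 328, 213, 237, 172, 343, 419, 270, 227, 302]
t=5: [379, 405, 144, 394, 380, 402, 377, 400, 146, 410, 397, 408, 377, 412, 149, 397, 406, 428]
t=6: [18, 63, 229, 59, 22, 29, 17, 62, 231, 65, 28, 32, 20, 65, 232, 63, 31, 39]
t=7: [144, 211, 349, 209, 149, 148, 144, 211, 351, 214, 154, 150, 147, 213, 352, 213, 156, 155]
t=8: [306, 385, 473, 384, 312, 300, 307, 385, 474, 388, 315, 302, 309, 386, 475, 388, 317, 305]
t=9: [416, 83, 67, 84, 420, 471, 416, 83, 67, 85, 421, 471, 417, 83, 67, 85, 421, 472]
t=10: [68, 193, 202, 194, 70, 71, 68, 193, 202, 195, 71, 71, 68, 193, 202, 195, 71, 72]
t=11: [219, 338, 365, 339, 221, 201, 219, 338, 365, 340, 221, 201, 219, 338, 365, 340, 221, 202]
t=12: [400, 422, 127, 422, 402, 373, 400, 422, 127, 422, 402, 373, 400, 422, 127, 422, 402, 373]
t=13: [28, 71, 216, 71, 30, 14, 28, 71, 216, 71, 30, 14, 28, 71, 216, 71, 30, 14]
t=14: [152, 218, 340, 218, 154, 134, 152, 218, 340, 218, 154, 134, 152, 218, 340, 218, 154, 134]
t=15: [312, 391, 470, 391, 314, 288, 312, 391, 470, 391, 314, 288, 312, 391, 470, 391, 314, 288]
t=16: [418, 87, 66, 87, 419, 464, 418, 87, 66, 87, 419, 464, 418, 87, 66, 87, 419, 464]
t=17: [68, 197, 202, 197, 69, 67, 68, 197, 202, 197, 69, 67, 68, 197, 202, 197, 69, 67]
t=18: [219, 342, 366, 342, 219, 197, 219, 342, 366, 342, 219, 197, 219, 342, 366, 342, 219, 197]
t=19: [400, 424, 128, 424, 400, 369, 400, 424, 128, 424, 400, 369, 400, 424, 128, 424, 400, 369]
t=20: [28, 73, 218, 73, 28, 11, 28, 73, 218, 73, 28, 11, 28, 73, 218, 73, 28, 11]
t=21: [152, 220, 342, 220, 152, 131, 152, 220, 342, 220, 152, 131, 152, 220, 342, 220, 152, 131]
t=22: [312, 393, 472, 393, 312, 284, 312, 393, 472, 393, 312, 284, 312, 393, 472, 393, 312, 284]
t=23: [418, 88, 67, 88, 418, 462, 418, 88, 67, 88, 418, 462, 418, 88, 67, 88, 418, 462]
t=24: [68, 197, 203, 197, 68, 66, 68, 197, 203, 197, 68, 66, 68, 197, 203, 197, 68, 66]
t=25: [219, 342, 367, 342, 219, 196, 219, 342, 367, 342, 219, 196, 219, 342, 367, 342, 219, 196]
t=26: [400, 424, 128, 424, 400, 368, 400, 424, 128, 424, 400, 368, 400, 424, 128, 424, 400, 368]
t=27: [28, 73, 218, 73, 28, 11, 28, 73, 218, 73, 28, 11, 28, 73, 218, 73, 28, 11]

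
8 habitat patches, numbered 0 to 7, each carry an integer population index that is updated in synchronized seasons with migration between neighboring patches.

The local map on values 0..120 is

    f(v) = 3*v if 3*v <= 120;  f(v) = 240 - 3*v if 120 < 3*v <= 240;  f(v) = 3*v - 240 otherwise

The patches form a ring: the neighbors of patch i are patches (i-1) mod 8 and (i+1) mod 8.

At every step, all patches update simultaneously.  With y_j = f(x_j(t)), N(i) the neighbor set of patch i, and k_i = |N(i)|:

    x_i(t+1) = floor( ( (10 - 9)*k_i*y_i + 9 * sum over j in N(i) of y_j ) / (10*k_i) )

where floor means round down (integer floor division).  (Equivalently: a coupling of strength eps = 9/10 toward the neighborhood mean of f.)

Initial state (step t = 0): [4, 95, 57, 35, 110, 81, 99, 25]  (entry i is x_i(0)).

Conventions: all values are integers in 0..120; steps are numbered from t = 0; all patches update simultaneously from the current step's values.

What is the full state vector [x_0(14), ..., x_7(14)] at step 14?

Simulating step by step:
t=0: [4, 95, 57, 35, 110, 81, 99, 25]
t=1: [55, 40, 74, 82, 57, 66, 40, 38]
t=2: [112, 53, 58, 39, 28, 89, 82, 99]
t=3: [71, 81, 95, 79, 73, 43, 38, 51]
t=4: [43, 32, 7, 30, 53, 71, 100, 72]
t=5: [65, 69, 85, 54, 60, 66, 28, 79]
t=6: [20, 30, 51, 41, 60, 69, 28, 58]
t=7: [76, 75, 101, 77, 73, 68, 52, 71]
t=8: [20, 35, 17, 38, 22, 50, 36, 45]
t=9: [100, 60, 103, 64, 98, 87, 98, 86]
t=10: [41, 64, 55, 60, 36, 50, 22, 53]
t=11: [69, 91, 56, 88, 78, 87, 83, 90]
t=12: [31, 50, 32, 37, 20, 8, 23, 21]
t=13: [78, 94, 100, 81, 66, 60, 46, 79]
t=14: [20, 33, 26, 46, 32, 70, 38, 48]

Answer: [20, 33, 26, 46, 32, 70, 38, 48]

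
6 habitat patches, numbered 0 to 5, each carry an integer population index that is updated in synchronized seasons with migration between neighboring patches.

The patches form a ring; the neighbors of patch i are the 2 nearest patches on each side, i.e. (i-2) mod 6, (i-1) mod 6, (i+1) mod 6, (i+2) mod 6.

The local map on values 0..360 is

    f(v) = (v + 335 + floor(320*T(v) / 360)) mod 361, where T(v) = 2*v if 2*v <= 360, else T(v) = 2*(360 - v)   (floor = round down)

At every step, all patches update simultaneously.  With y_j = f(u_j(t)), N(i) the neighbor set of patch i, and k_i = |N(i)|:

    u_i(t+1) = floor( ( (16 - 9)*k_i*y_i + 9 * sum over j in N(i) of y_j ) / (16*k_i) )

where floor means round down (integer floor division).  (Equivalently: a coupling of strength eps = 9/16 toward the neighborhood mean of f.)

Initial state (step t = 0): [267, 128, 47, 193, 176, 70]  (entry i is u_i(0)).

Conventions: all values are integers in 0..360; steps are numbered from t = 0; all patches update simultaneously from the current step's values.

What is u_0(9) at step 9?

Simulating step by step:
t=0: [267, 128, 47, 193, 176, 70]
t=1: [118, 202, 126, 143, 103, 154]
t=2: [232, 136, 235, 105, 208, 111]
t=3: [143, 250, 140, 227, 136, 232]
t=4: [72, 47, 70, 101, 175, 101]
t=5: [164, 165, 162, 199, 162, 199]
t=6: [71, 77, 69, 84, 73, 85]
t=7: [178, 187, 176, 194, 182, 196]
t=8: [105, 104, 104, 103, 106, 103]
t=9: [263, 261, 262, 261, 264, 262]

Answer: u_0(9) = 263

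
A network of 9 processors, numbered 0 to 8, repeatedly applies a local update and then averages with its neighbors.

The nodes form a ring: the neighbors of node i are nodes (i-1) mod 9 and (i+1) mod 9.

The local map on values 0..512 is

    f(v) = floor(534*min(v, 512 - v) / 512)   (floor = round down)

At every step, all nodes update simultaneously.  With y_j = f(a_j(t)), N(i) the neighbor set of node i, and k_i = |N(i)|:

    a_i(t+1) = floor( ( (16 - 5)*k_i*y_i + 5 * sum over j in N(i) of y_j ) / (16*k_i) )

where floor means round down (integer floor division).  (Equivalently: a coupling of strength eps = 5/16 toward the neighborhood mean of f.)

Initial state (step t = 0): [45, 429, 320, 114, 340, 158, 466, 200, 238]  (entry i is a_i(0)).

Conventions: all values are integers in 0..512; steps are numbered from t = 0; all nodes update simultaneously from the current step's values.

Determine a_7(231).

Answer: a_7(231) = 264
Key observation: The state at step 35, [263, 263, 263, 264, 265, 266, 265, 264, 263], reappears at step 37: the system is in a cycle of period 2 from step 35 on.  Therefore the state at step 231 equals the state at step 35 + ((231 - 35) mod 2) = 35, which is [263, 263, 263, 264, 265, 266, 265, 264, 263].

Derivation:
t=0: [45, 429, 320, 114, 340, 158, 466, 200, 238]
t=1: [83, 97, 169, 140, 167, 148, 90, 189, 210]
t=2: [109, 110, 159, 155, 166, 147, 118, 184, 194]
t=3: [127, 121, 156, 163, 168, 151, 138, 182, 186]
t=4: [140, 132, 157, 169, 171, 157, 152, 182, 182]
t=5: [151, 142, 160, 174, 175, 164, 163, 184, 182]
t=6: [160, 152, 165, 178, 180, 172, 173, 187, 184]
t=7: [168, 161, 171, 183, 185, 180, 182, 192, 187]
t=8: [176, 169, 178, 188, 190, 188, 190, 197, 192]
t=9: [184, 178, 185, 194, 197, 196, 198, 203, 198]
t=10: [192, 187, 192, 200, 204, 204, 206, 209, 204]
t=11: [201, 196, 200, 207, 211, 212, 214, 215, 210]
t=12: [209, 205, 208, 214, 219, 221, 222, 223, 218]
t=13: [217, 214, 216, 222, 227, 229, 231, 231, 226]
t=14: [226, 223, 225, 230, 235, 238, 239, 239, 234]
t=15: [235, 232, 234, 239, 244, 247, 248, 248, 243]
t=16: [245, 242, 244, 249, 253, 256, 257, 257, 252]
t=17: [255, 252, 254, 258, 263, 266, 265, 264, 261]
t=18: [263, 262, 263, 263, 259, 256, 257, 258, 261]
t=19: [259, 259, 259, 259, 263, 266, 265, 263, 261]
t=20: [262, 263, 263, 262, 259, 256, 257, 259, 261]
t=21: [260, 259, 259, 260, 263, 266, 265, 263, 261]
t=22: [262, 262, 262, 261, 259, 256, 257, 259, 260]
t=23: [260, 260, 260, 261, 263, 266, 265, 263, 261]
t=24: [261, 262, 261, 260, 258, 256, 257, 259, 260]
t=25: [261, 260, 261, 262, 264, 266, 265, 263, 262]
t=26: [261, 261, 261, 259, 258, 256, 257, 258, 260]
t=27: [261, 261, 261, 262, 264, 266, 265, 263, 262]
t=28: [260, 261, 260, 259, 258, 256, 257, 258, 260]
t=29: [261, 261, 262, 263, 264, 266, 265, 263, 262]
t=30: [260, 260, 260, 259, 257, 256, 257, 258, 260]
t=31: [262, 262, 262, 263, 265, 266, 265, 263, 262]
t=32: [260, 260, 259, 258, 257, 256, 257, 258, 259]
t=33: [262, 262, 263, 264, 265, 266, 265, 264, 263]
t=34: [259, 259, 259, 258, 257, 256, 257, 258, 259]
t=35: [263, 263, 263, 264, 265, 266, 265, 264, 263]
t=36: [259, 259, 258, 258, 257, 256, 257, 258, 258]
t=37: [263, 263, 263, 264, 265, 266, 265, 264, 263]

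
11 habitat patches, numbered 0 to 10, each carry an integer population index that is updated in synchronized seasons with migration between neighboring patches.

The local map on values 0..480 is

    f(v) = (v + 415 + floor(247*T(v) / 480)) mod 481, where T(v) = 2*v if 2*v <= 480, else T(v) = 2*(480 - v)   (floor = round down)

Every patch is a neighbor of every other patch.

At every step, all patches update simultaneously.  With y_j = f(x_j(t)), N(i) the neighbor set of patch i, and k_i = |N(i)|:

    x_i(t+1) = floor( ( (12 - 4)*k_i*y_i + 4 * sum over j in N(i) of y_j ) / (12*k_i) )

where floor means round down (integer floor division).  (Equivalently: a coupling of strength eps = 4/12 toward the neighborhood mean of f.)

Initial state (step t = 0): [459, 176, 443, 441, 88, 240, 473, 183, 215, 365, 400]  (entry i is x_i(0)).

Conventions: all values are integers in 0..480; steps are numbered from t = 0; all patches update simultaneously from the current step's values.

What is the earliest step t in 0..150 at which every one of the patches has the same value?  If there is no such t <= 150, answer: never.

Answer: 4
Key observation: Synchronization is absorbing here: once all patches are equal they stay equal, and step 4 is the first all-equal step.

Derivation:
t=0: [459, 176, 443, 441, 88, 240, 473, 183, 215, 365, 400]  (not all equal)
t=1: [395, 317, 395, 395, 203, 399, 395, 326, 367, 397, 396]  (not all equal)
t=2: [413, 415, 413, 413, 368, 413, 413, 415, 414, 413, 413]  (not all equal)
t=3: [415, 415, 415, 415, 416, 415, 415, 415, 415, 415, 415]  (not all equal)
t=4: [415, 415, 415, 415, 415, 415, 415, 415, 415, 415, 415]  (all equal)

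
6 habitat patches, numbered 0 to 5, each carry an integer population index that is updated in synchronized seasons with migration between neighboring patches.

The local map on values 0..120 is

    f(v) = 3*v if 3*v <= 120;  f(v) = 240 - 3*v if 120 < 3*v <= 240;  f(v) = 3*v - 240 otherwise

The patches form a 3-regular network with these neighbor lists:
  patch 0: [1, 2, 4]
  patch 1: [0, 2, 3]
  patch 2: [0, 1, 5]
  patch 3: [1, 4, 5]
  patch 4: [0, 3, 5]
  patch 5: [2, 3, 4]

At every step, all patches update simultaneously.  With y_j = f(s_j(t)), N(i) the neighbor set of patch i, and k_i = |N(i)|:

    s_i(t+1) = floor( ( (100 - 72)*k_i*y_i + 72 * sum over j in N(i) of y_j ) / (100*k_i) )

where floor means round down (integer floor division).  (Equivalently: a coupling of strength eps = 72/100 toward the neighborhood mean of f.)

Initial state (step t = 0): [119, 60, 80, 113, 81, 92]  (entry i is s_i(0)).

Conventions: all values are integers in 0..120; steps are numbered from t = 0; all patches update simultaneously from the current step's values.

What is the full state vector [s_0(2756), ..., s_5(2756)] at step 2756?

Simulating step by step:
t=0: [119, 60, 80, 113, 81, 92]
t=1: [47, 68, 51, 51, 61, 34]
t=2: [70, 75, 81, 71, 85, 84]
t=3: [16, 18, 14, 17, 20, 14]
t=4: [50, 48, 46, 51, 50, 48]
t=5: [94, 93, 96, 92, 90, 93]
t=6: [39, 41, 42, 36, 36, 38]
t=7: [114, 114, 115, 111, 111, 111]
t=8: [100, 100, 100, 95, 95, 95]
t=9: [56, 56, 56, 48, 48, 48]
t=10: [77, 77, 77, 90, 90, 90]
t=11: [14, 14, 14, 24, 24, 24]
t=12: [49, 49, 49, 64, 64, 64]
t=13: [82, 82, 82, 58, 58, 58]
t=14: [20, 20, 20, 51, 51, 51]
t=15: [66, 66, 66, 80, 80, 80]
t=16: [31, 31, 31, 10, 10, 10]
t=17: [77, 77, 77, 45, 45, 45]
t=18: [32, 32, 32, 81, 81, 81]
t=19: [73, 73, 73, 25, 25, 25]
t=20: [33, 33, 33, 62, 62, 62]
t=21: [88, 88, 88, 64, 64, 64]
t=22: [29, 29, 29, 42, 42, 42]
t=23: [93, 93, 93, 107, 107, 107]
t=24: [49, 49, 49, 70, 70, 70]
t=25: [77, 77, 77, 45, 45, 45]

Answer: [33, 33, 33, 62, 62, 62]
Key observation: The state at step 17, [77, 77, 77, 45, 45, 45], reappears at step 25: the system is in a cycle of period 8 from step 17 on.  Therefore the state at step 2756 equals the state at step 17 + ((2756 - 17) mod 8) = 20, which is [33, 33, 33, 62, 62, 62].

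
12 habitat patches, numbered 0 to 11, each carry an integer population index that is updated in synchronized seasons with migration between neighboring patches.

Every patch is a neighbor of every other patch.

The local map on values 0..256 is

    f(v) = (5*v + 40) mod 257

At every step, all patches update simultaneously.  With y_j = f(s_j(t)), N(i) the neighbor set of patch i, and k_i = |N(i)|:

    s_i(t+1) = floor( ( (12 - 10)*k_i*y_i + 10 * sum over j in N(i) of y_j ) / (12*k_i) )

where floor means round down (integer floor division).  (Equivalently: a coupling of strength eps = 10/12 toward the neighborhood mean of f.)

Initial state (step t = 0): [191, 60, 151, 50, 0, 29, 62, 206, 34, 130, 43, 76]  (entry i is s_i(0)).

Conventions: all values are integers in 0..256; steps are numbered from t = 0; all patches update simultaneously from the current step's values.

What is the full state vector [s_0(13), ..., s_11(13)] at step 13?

Answer: [72, 72, 72, 72, 72, 72, 72, 72, 72, 72, 72, 72]

Derivation:
t=0: [191, 60, 151, 50, 0, 29, 62, 206, 34, 130, 43, 76]
t=1: [136, 123, 117, 118, 119, 132, 124, 119, 134, 131, 138, 130]
t=2: [163, 158, 155, 155, 156, 162, 158, 156, 163, 161, 164, 161]
t=3: [67, 65, 63, 63, 64, 66, 65, 64, 67, 66, 67, 66]
t=4: [110, 109, 108, 108, 108, 109, 109, 108, 110, 109, 110, 109]
t=5: [71, 70, 70, 70, 70, 70, 70, 70, 71, 70, 71, 70]
t=6: [134, 134, 134, 134, 134, 134, 134, 134, 134, 134, 134, 134]
t=7: [196, 196, 196, 196, 196, 196, 196, 196, 196, 196, 196, 196]
t=8: [249, 249, 249, 249, 249, 249, 249, 249, 249, 249, 249, 249]
t=9: [0, 0, 0, 0, 0, 0, 0, 0, 0, 0, 0, 0]
t=10: [40, 40, 40, 40, 40, 40, 40, 40, 40, 40, 40, 40]
t=11: [240, 240, 240, 240, 240, 240, 240, 240, 240, 240, 240, 240]
t=12: [212, 212, 212, 212, 212, 212, 212, 212, 212, 212, 212, 212]
t=13: [72, 72, 72, 72, 72, 72, 72, 72, 72, 72, 72, 72]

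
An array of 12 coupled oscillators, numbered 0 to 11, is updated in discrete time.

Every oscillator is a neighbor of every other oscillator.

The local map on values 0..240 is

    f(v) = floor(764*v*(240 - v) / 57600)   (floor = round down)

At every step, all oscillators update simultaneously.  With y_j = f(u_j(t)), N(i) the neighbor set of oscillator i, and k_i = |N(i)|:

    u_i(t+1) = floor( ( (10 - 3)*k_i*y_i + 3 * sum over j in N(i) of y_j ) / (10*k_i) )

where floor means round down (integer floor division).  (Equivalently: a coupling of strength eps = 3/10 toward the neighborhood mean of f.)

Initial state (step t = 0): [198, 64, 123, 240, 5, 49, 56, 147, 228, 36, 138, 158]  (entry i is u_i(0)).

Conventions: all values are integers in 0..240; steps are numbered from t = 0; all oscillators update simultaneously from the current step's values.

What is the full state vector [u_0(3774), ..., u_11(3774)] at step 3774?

Answer: [190, 190, 190, 190, 190, 190, 190, 190, 190, 190, 190, 190]
Key observation: The state at step 22, [190, 190, 190, 190, 190, 190, 190, 190, 190, 190, 190, 190], reappears at step 24: the system is in a cycle of period 2 from step 22 on.  Therefore the state at step 3774 equals the state at step 22 + ((3774 - 22) mod 2) = 22, which is [190, 190, 190, 190, 190, 190, 190, 190, 190, 190, 190, 190].

Derivation:
t=0: [198, 64, 123, 240, 5, 49, 56, 147, 228, 36, 138, 158]
t=1: [112, 138, 165, 38, 48, 121, 129, 159, 62, 103, 163, 153]
t=2: [182, 179, 164, 122, 136, 182, 181, 168, 152, 179, 165, 172]
t=3: [146, 148, 163, 179, 177, 146, 146, 159, 171, 148, 162, 156]
t=4: [177, 176, 167, 152, 154, 177, 177, 169, 160, 176, 167, 171]
t=5: [150, 151, 160, 170, 169, 150, 150, 158, 165, 151, 160, 156]
t=6: [176, 175, 169, 161, 163, 176, 176, 171, 166, 175, 169, 172]
t=7: [151, 151, 158, 164, 162, 151, 151, 156, 160, 151, 158, 155]
t=8: [176, 176, 171, 167, 169, 176, 176, 173, 170, 176, 171, 173]
t=9: [150, 150, 155, 158, 157, 150, 150, 153, 155, 150, 155, 153]
t=10: [178, 178, 174, 172, 173, 178, 178, 176, 174, 178, 174, 176]
t=11: [147, 147, 151, 153, 151, 147, 147, 149, 151, 147, 151, 149]
t=12: [180, 180, 178, 177, 178, 180, 180, 179, 178, 180, 178, 179]
t=13: [143, 143, 145, 146, 145, 143, 143, 144, 145, 143, 145, 144]
t=14: [182, 182, 182, 182, 182, 182, 182, 182, 182, 182, 182, 182]
t=15: [140, 140, 140, 140, 140, 140, 140, 140, 140, 140, 140, 140]
t=16: [185, 185, 185, 185, 185, 185, 185, 185, 185, 185, 185, 185]
t=17: [134, 134, 134, 134, 134, 134, 134, 134, 134, 134, 134, 134]
t=18: [188, 188, 188, 188, 188, 188, 188, 188, 188, 188, 188, 188]
t=19: [129, 129, 129, 129, 129, 129, 129, 129, 129, 129, 129, 129]
t=20: [189, 189, 189, 189, 189, 189, 189, 189, 189, 189, 189, 189]
t=21: [127, 127, 127, 127, 127, 127, 127, 127, 127, 127, 127, 127]
t=22: [190, 190, 190, 190, 190, 190, 190, 190, 190, 190, 190, 190]
t=23: [126, 126, 126, 126, 126, 126, 126, 126, 126, 126, 126, 126]
t=24: [190, 190, 190, 190, 190, 190, 190, 190, 190, 190, 190, 190]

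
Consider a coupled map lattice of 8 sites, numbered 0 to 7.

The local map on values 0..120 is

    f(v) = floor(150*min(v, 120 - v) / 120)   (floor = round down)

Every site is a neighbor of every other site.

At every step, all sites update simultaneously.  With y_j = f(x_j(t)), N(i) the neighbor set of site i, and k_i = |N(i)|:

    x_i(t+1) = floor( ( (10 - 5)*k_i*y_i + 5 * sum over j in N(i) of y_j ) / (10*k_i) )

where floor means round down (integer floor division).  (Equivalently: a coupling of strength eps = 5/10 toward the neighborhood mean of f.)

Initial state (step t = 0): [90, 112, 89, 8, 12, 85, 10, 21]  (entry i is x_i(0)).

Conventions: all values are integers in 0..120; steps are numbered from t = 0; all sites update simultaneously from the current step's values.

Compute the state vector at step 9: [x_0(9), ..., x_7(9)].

Simulating step by step:
t=0: [90, 112, 89, 8, 12, 85, 10, 21]
t=1: [29, 17, 29, 17, 20, 32, 18, 24]
t=2: [31, 25, 31, 25, 27, 33, 25, 29]
t=3: [36, 33, 36, 33, 34, 37, 33, 35]
t=4: [43, 42, 43, 42, 42, 44, 42, 43]
t=5: [52, 52, 52, 52, 52, 53, 52, 52]
t=6: [65, 65, 65, 65, 65, 65, 65, 65]
t=7: [68, 68, 68, 68, 68, 68, 68, 68]
t=8: [65, 65, 65, 65, 65, 65, 65, 65]
t=9: [68, 68, 68, 68, 68, 68, 68, 68]

Answer: [68, 68, 68, 68, 68, 68, 68, 68]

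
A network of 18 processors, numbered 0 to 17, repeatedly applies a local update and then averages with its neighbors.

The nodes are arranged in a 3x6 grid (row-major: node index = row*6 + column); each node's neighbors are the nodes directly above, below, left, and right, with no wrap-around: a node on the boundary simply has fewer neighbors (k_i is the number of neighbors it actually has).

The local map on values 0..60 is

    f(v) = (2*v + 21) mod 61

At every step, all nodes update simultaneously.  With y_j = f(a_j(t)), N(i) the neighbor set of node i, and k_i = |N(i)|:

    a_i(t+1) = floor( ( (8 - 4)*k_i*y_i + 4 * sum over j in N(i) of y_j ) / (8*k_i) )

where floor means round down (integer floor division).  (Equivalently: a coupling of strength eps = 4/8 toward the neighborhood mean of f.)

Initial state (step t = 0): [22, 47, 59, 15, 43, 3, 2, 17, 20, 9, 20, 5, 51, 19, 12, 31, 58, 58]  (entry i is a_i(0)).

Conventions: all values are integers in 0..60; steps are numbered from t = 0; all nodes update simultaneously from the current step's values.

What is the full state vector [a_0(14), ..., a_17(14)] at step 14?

Answer: [24, 23, 15, 24, 26, 48, 30, 29, 27, 27, 27, 47, 22, 22, 32, 30, 40, 53]

Derivation:
t=0: [22, 47, 59, 15, 43, 3, 2, 17, 20, 9, 20, 5, 51, 19, 12, 31, 58, 58]
t=1: [21, 39, 26, 42, 36, 32, 22, 44, 19, 28, 16, 22, 21, 46, 36, 27, 13, 19]
t=2: [11, 29, 29, 32, 36, 21, 10, 43, 43, 29, 38, 24, 15, 39, 36, 22, 44, 42]
t=3: [36, 26, 23, 23, 26, 11, 43, 40, 37, 22, 31, 17, 45, 40, 30, 18, 38, 36]
t=4: [30, 19, 11, 6, 17, 38, 43, 36, 25, 16, 24, 43, 46, 38, 31, 38, 36, 38]
t=5: [36, 45, 38, 41, 40, 43, 40, 34, 23, 37, 27, 36, 46, 35, 24, 35, 29, 37]
t=6: [38, 41, 34, 39, 37, 41, 38, 29, 16, 28, 22, 31, 43, 29, 15, 25, 22, 29]
t=7: [37, 34, 36, 32, 31, 35, 34, 27, 40, 21, 11, 21, 36, 28, 39, 16, 7, 15]
t=8: [31, 27, 31, 21, 27, 21, 27, 21, 30, 21, 29, 21, 27, 22, 37, 39, 42, 34]
t=9: [18, 14, 17, 7, 10, 5, 13, 7, 17, 10, 16, 9, 11, 10, 27, 32, 36, 25]
t=10: [52, 49, 50, 40, 40, 35, 46, 41, 45, 41, 45, 35, 43, 35, 27, 26, 30, 22]
t=11: [29, 46, 54, 43, 40, 32, 41, 44, 44, 40, 41, 29, 43, 32, 22, 18, 21, 14]
t=12: [32, 38, 27, 37, 38, 26, 39, 44, 36, 44, 33, 28, 39, 28, 23, 36, 25, 29]
t=13: [30, 32, 24, 33, 30, 19, 37, 39, 30, 39, 26, 17, 32, 23, 16, 26, 17, 15]
t=14: [24, 23, 15, 24, 26, 48, 30, 29, 27, 27, 27, 47, 22, 22, 32, 30, 40, 53]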